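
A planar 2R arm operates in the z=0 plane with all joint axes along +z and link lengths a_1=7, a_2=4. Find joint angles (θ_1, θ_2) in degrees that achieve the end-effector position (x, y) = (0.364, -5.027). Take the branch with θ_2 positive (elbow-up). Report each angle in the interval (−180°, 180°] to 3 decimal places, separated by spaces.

cos θ_2 = (25.4032−7²−4²)/(2·7·4) = -0.7071; θ_2 = 134.9983° (elbow-up)
β = atan2(-5.0270,0.3640) = -85.8585°; ψ = atan2(2.8285,4.1717) = 34.1385°
θ_1 = β − ψ = -119.9970°

-119.997 134.998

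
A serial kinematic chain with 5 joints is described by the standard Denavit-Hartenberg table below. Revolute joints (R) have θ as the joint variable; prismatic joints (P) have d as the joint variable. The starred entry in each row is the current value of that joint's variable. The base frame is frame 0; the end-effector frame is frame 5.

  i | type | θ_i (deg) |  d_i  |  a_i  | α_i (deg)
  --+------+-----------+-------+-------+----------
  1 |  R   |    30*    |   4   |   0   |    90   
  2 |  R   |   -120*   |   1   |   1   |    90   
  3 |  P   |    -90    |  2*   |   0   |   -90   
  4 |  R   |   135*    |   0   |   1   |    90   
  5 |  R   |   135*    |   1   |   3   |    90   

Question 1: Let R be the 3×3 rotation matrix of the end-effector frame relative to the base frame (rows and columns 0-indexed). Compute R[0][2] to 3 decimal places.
0.319

End-effector z-axis (col 2 of R) = (0.3188,-0.3933,-0.8624)
R[0][2] = 0.3188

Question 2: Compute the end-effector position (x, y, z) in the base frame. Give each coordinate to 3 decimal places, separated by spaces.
-3.166 -1.250 2.340

after link 1: o_1 = (0.0000, 0.0000, 4.0000)
after link 2: o_2 = (0.0670, -1.1160, 3.1340)
after link 3: o_3 = (-1.4330, -1.9821, 4.1340)
after link 4: o_4 = (-0.5491, -2.2882, 3.7804)
after link 5: o_5 = (-3.1659, -1.2505, 2.3398)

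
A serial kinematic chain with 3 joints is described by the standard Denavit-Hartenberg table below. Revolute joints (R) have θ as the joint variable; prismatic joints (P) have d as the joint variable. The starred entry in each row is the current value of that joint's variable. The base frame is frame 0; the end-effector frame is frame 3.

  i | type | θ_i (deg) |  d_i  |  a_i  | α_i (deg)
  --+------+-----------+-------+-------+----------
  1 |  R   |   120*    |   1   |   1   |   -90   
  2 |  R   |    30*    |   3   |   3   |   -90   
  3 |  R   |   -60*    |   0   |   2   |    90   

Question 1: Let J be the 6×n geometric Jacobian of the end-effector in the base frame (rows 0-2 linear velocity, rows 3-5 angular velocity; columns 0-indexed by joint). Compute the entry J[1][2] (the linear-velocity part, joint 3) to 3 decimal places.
1.799

axis z_2 = (0.2500,-0.4330,-0.8660); lever o_n−o_2 = (-1.9330,-0.1160,-0.5000)
cross product → J_v[:, 2] = (0.1160,1.7990,-0.8660)
J_ω[:, 2] = z_2
entry J[1][2] = 1.7990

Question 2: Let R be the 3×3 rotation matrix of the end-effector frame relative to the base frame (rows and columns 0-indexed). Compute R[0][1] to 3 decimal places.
End-effector y-axis (col 1 of R) = (0.2500,-0.4330,-0.8660)
R[0][1] = 0.2500

0.250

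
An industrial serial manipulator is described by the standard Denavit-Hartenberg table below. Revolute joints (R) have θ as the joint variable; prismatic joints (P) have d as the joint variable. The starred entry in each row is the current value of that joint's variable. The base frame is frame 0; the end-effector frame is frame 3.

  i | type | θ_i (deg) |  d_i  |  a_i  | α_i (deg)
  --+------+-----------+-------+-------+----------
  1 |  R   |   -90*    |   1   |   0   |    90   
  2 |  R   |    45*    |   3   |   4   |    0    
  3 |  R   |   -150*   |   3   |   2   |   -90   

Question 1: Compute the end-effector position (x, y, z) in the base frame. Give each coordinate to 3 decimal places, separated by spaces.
-6.000 -2.311 1.897

after link 1: o_1 = (0.0000, 0.0000, 1.0000)
after link 2: o_2 = (-3.0000, -2.8284, 3.8284)
after link 3: o_3 = (-6.0000, -2.3108, 1.8966)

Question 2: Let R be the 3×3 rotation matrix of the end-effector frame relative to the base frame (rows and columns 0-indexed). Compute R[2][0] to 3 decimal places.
End-effector x-axis (col 0 of R) = (-0.0000,0.2588,-0.9659)
R[2][0] = -0.9659

-0.966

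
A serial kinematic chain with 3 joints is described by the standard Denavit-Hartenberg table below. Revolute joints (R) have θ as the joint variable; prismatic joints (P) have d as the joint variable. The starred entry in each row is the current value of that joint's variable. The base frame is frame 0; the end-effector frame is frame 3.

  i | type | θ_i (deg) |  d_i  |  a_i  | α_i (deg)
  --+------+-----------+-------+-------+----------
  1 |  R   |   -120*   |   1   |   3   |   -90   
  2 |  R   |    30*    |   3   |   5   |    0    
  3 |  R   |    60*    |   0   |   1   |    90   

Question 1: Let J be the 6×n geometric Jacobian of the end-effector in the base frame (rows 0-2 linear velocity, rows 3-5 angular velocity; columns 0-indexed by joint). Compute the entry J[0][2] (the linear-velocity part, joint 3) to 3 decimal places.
0.500

axis z_2 = (0.8660,-0.5000,0.0000); lever o_n−o_2 = (0.0000,0.0000,-1.0000)
cross product → J_v[:, 2] = (0.5000,0.8660,0.0000)
J_ω[:, 2] = z_2
entry J[0][2] = 0.5000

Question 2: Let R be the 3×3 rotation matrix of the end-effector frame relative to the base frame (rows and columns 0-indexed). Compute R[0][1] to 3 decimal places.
0.866

End-effector y-axis (col 1 of R) = (0.8660,-0.5000,0.0000)
R[0][1] = 0.8660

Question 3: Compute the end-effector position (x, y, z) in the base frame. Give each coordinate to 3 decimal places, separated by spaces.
-1.067 -7.848 -2.500

after link 1: o_1 = (-1.5000, -2.5981, 1.0000)
after link 2: o_2 = (-1.0670, -7.8481, -1.5000)
after link 3: o_3 = (-1.0670, -7.8481, -2.5000)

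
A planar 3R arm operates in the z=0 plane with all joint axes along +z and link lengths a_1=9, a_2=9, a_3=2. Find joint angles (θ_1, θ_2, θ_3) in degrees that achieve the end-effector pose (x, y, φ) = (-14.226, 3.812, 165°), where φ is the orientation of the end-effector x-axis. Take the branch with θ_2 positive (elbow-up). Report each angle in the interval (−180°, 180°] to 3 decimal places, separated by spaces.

119.999 90.000 -45.000

wrist centre = target − a_3·(cos φ, sin φ) = (-12.2941, 3.2944)
cos θ_2 = (161.9989−9²−9²)/(2·9·9) = -0.0000; θ_2 = 90.0004° (elbow-up)
β = atan2(3.2944,-12.2941) = 164.9993°; ψ = atan2(9.0000,8.9999) = 45.0002°
θ_1 = β − ψ = 119.9991°
θ_3 = φ − θ_1 − θ_2 = -44.9995° (wrapped to (-180°,180°])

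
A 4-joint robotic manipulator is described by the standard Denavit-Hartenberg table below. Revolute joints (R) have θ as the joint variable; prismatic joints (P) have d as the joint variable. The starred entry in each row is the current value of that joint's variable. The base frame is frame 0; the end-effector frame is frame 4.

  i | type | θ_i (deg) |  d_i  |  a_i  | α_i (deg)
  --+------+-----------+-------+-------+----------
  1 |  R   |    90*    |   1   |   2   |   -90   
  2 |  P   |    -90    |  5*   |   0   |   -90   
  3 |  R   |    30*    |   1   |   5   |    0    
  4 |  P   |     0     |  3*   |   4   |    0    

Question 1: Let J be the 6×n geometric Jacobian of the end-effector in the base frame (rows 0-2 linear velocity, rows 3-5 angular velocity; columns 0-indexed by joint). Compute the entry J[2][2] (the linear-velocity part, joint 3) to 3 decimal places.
-4.500

axis z_2 = (-0.0000,1.0000,-0.0000); lever o_n−o_2 = (4.5000,4.0000,7.7942)
cross product → J_v[:, 2] = (7.7942,-0.0000,-4.5000)
J_ω[:, 2] = z_2
entry J[2][2] = -4.5000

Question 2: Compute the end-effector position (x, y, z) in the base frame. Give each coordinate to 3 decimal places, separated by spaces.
after link 1: o_1 = (0.0000, 2.0000, 1.0000)
after link 2: o_2 = (-5.0000, 2.0000, 1.0000)
after link 3: o_3 = (-2.5000, 3.0000, 5.3301)
after link 4: o_4 = (-0.5000, 6.0000, 8.7942)

-0.500 6.000 8.794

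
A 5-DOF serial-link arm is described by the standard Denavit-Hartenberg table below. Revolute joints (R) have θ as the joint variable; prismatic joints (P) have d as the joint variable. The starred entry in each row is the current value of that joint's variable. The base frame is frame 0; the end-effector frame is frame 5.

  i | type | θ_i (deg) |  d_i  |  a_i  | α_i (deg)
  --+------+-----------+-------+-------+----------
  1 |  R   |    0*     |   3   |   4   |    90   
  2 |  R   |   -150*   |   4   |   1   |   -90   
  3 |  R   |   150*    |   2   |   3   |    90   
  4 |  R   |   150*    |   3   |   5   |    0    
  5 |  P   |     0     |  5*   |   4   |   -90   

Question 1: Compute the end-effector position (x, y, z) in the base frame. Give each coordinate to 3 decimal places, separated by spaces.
after link 1: o_1 = (4.0000, 0.0000, 3.0000)
after link 2: o_2 = (3.1340, -4.0000, 2.5000)
after link 3: o_3 = (6.3840, -2.5000, 2.0670)
after link 4: o_4 = (3.0873, -2.0670, -2.7231)
after link 5: o_5 = (-0.6758, 0.5311, -7.2051)

-0.676 0.531 -7.205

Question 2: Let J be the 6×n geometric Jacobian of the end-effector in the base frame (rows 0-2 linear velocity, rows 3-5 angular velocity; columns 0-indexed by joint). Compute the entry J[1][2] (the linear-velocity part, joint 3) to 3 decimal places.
axis z_2 = (0.5000,-0.0000,-0.8660); lever o_n−o_2 = (-3.8098,4.5311,-9.7051)
cross product → J_v[:, 2] = (3.9240,8.1519,2.2655)
J_ω[:, 2] = z_2
entry J[1][2] = 8.1519

8.152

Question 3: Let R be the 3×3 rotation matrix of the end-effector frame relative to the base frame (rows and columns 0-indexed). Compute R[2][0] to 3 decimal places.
End-effector x-axis (col 0 of R) = (-0.3995,-0.4330,-0.8080)
R[2][0] = -0.8080

-0.808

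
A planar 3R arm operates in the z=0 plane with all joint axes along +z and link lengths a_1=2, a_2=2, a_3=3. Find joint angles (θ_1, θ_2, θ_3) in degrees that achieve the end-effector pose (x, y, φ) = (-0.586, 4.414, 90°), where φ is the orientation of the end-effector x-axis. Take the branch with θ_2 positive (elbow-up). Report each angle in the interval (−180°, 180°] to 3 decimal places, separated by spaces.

wrist centre = target − a_3·(cos φ, sin φ) = (-0.5860, 1.4140)
cos θ_2 = (2.3428−2²−2²)/(2·2·2) = -0.7072; θ_2 = 135.0036° (elbow-up)
β = atan2(1.4140,-0.5860) = 112.5104°; ψ = atan2(1.4141,0.5857) = 67.5018°
θ_1 = β − ψ = 45.0087°
θ_3 = φ − θ_1 − θ_2 = -90.0122° (wrapped to (-180°,180°])

45.009 135.004 -90.012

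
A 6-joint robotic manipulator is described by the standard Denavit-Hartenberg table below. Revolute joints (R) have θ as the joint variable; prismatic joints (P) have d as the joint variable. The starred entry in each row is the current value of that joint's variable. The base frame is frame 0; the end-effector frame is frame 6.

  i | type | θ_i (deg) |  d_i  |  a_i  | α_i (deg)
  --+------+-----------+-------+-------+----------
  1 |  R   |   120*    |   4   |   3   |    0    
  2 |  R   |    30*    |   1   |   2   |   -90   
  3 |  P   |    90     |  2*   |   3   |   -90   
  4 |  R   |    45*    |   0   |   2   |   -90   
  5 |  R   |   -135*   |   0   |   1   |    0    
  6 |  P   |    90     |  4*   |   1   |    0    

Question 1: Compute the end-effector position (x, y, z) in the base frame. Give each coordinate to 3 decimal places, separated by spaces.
-0.886 4.833 3.414

after link 1: o_1 = (-1.5000, 2.5981, 4.0000)
after link 2: o_2 = (-3.2321, 3.5981, 5.0000)
after link 3: o_3 = (-4.2321, 1.8660, 2.0000)
after link 4: o_4 = (-3.5249, 3.0908, 0.5858)
after link 5: o_5 = (-3.1626, 2.3042, 1.0858)
after link 6: o_6 = (-0.8860, 4.8332, 3.4142)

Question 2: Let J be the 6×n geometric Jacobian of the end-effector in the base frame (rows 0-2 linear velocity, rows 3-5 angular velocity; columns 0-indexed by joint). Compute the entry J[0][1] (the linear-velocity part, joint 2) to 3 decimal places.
axis z_1 = (0.0000,0.0000,1.0000); lever o_n−o_1 = (0.6140,2.2351,-0.5858)
cross product → J_v[:, 1] = (-2.2351,0.6140,0.0000)
J_ω[:, 1] = z_1
entry J[0][1] = -2.2351

-2.235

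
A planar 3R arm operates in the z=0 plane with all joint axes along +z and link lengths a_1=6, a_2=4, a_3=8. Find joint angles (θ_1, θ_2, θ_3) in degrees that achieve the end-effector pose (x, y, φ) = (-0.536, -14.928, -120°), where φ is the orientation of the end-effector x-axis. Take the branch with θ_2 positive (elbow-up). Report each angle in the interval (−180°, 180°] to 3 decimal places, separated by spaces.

-90.002 60.005 -90.003

wrist centre = target − a_3·(cos φ, sin φ) = (3.4640, -7.9998)
cos θ_2 = (75.9960−6²−4²)/(2·6·4) = 0.4999; θ_2 = 60.0055° (elbow-up)
β = atan2(-7.9998,3.4640) = -66.5869°; ψ = atan2(3.4643,7.9997) = 23.4152°
θ_1 = β − ψ = -90.0021°
θ_3 = φ − θ_1 − θ_2 = -90.0034° (wrapped to (-180°,180°])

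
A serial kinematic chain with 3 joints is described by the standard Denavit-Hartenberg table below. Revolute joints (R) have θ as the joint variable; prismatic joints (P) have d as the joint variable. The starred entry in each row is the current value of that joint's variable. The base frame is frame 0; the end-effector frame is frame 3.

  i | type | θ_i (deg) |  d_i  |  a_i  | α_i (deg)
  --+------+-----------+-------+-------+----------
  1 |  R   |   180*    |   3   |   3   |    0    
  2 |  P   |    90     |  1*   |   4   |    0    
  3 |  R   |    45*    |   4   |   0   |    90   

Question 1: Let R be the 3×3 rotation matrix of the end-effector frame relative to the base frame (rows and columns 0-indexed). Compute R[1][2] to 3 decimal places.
End-effector z-axis (col 2 of R) = (-0.7071,-0.7071,0.0000)
R[1][2] = -0.7071

-0.707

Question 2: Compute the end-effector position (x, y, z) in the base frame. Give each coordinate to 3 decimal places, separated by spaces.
-3.000 -4.000 8.000

after link 1: o_1 = (-3.0000, 0.0000, 3.0000)
after link 2: o_2 = (-3.0000, -4.0000, 4.0000)
after link 3: o_3 = (-3.0000, -4.0000, 8.0000)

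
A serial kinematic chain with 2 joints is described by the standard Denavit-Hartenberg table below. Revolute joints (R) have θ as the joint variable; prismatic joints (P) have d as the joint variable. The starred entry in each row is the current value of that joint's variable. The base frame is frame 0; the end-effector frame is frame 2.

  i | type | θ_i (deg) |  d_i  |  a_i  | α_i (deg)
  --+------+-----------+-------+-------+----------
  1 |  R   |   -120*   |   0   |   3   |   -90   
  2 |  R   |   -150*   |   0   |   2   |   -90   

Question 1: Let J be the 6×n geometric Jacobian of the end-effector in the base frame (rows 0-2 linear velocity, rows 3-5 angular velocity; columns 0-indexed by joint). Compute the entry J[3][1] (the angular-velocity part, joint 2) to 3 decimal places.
0.866

axis z_1 = (0.8660,-0.5000,0.0000); lever o_n−o_1 = (0.8660,1.5000,1.0000)
cross product → J_v[:, 1] = (-0.5000,-0.8660,1.7321)
J_ω[:, 1] = z_1
entry J[3][1] = 0.8660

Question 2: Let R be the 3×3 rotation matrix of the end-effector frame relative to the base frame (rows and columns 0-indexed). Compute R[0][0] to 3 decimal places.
End-effector x-axis (col 0 of R) = (0.4330,0.7500,0.5000)
R[0][0] = 0.4330

0.433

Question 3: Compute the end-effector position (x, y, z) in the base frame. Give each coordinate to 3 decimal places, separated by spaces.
after link 1: o_1 = (-1.5000, -2.5981, 0.0000)
after link 2: o_2 = (-0.6340, -1.0981, 1.0000)

-0.634 -1.098 1.000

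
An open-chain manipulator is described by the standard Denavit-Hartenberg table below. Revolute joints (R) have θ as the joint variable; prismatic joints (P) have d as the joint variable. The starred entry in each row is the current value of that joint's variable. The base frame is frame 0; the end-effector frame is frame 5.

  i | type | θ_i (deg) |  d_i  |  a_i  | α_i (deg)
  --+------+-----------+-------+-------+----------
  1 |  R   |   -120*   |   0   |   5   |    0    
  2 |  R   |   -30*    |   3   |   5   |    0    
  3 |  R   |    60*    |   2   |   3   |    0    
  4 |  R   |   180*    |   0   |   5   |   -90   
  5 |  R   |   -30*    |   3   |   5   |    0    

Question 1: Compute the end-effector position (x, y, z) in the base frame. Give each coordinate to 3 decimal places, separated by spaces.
-9.830 -0.500 7.500

after link 1: o_1 = (-2.5000, -4.3301, 0.0000)
after link 2: o_2 = (-6.8301, -6.8301, 3.0000)
after link 3: o_3 = (-6.8301, -9.8301, 5.0000)
after link 4: o_4 = (-6.8301, -4.8301, 5.0000)
after link 5: o_5 = (-9.8301, -0.5000, 7.5000)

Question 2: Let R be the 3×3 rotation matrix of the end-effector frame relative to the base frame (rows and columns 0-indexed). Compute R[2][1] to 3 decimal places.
-0.866

End-effector y-axis (col 1 of R) = (-0.0000,0.5000,-0.8660)
R[2][1] = -0.8660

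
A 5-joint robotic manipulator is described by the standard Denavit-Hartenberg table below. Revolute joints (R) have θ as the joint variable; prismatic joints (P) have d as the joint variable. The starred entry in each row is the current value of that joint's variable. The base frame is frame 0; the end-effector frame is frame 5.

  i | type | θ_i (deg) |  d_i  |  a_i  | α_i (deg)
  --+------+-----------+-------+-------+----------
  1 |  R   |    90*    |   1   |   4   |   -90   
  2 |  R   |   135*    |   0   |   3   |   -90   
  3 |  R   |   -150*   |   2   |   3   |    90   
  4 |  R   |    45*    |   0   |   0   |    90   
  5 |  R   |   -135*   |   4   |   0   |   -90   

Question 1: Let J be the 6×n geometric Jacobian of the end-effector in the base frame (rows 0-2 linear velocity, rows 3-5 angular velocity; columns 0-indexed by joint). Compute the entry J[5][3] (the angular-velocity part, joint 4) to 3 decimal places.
0.354

axis z_3 = (0.8660,0.3536,0.3536); lever o_n−o_3 = (-1.4142,3.7321,-0.2679)
cross product → J_v[:, 3] = (-1.4142,-0.2679,3.7321)
J_ω[:, 3] = z_3
entry J[5][3] = 0.3536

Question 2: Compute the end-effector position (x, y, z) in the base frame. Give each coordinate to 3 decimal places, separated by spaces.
after link 1: o_1 = (0.0000, 4.0000, 1.0000)
after link 2: o_2 = (-0.0000, 1.8787, -1.1213)
after link 3: o_3 = (-1.5000, 2.3016, 2.1300)
after link 4: o_4 = (-1.5000, 2.3016, 2.1300)
after link 5: o_5 = (-2.9142, 6.0336, 1.8621)

-2.914 6.034 1.862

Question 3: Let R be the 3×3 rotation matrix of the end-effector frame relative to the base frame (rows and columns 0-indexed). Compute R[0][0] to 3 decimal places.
End-effector x-axis (col 0 of R) = (-0.3624,-0.2026,-0.9097)
R[0][0] = -0.3624

-0.362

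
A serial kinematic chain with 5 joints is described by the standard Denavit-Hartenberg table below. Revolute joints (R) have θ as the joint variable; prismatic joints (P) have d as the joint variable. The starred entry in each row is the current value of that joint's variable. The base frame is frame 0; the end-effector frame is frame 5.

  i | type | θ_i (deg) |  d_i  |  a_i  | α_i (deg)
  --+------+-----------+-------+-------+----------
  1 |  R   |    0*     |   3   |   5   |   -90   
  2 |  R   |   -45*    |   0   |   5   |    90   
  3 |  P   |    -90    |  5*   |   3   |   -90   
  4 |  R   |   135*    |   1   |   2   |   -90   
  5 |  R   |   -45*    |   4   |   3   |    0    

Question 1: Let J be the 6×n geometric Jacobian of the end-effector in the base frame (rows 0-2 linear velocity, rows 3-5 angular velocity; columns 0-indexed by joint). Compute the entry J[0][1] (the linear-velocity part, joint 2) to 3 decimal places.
axis z_1 = (0.0000,1.0000,0.0000); lever o_n−o_1 = (2.2678,2.7426,9.2175)
cross product → J_v[:, 1] = (9.2175,0.0000,-2.2678)
J_ω[:, 1] = z_1
entry J[0][1] = 9.2175

9.218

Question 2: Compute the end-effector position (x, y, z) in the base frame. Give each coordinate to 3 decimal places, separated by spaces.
after link 1: o_1 = (5.0000, 0.0000, 3.0000)
after link 2: o_2 = (8.5355, -0.0000, 6.5355)
after link 3: o_3 = (5.0000, -3.0000, 10.0711)
after link 4: o_4 = (6.7071, -1.5858, 9.7782)
after link 5: o_5 = (7.2678, 2.7426, 12.2175)

7.268 2.743 12.218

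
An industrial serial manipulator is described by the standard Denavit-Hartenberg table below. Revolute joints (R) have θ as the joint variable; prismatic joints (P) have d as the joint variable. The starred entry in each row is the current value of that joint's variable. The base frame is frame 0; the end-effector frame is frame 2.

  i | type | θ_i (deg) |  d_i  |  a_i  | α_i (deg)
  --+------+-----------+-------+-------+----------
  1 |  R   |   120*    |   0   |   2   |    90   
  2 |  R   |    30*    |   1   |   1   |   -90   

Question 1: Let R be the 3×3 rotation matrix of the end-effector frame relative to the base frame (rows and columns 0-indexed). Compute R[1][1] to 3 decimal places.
-0.500

End-effector y-axis (col 1 of R) = (-0.8660,-0.5000,-0.0000)
R[1][1] = -0.5000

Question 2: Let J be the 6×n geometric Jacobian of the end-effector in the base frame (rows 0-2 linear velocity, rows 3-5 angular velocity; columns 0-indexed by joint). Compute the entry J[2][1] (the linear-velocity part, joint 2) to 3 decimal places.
0.866

axis z_1 = (0.8660,0.5000,0.0000); lever o_n−o_1 = (0.4330,1.2500,0.5000)
cross product → J_v[:, 1] = (0.2500,-0.4330,0.8660)
J_ω[:, 1] = z_1
entry J[2][1] = 0.8660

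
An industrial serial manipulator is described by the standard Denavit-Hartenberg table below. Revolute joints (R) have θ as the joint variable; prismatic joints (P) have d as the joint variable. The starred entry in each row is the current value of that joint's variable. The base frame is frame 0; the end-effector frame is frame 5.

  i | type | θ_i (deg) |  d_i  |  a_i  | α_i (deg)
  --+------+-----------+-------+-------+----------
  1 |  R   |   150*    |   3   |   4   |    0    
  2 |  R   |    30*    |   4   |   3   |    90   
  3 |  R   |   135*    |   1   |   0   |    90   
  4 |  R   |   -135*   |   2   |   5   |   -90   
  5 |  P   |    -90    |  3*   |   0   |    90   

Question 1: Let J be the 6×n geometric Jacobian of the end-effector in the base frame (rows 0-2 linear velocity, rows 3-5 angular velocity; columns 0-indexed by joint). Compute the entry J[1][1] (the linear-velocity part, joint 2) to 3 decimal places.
axis z_1 = (0.0000,0.0000,1.0000); lever o_n−o_1 = (-5.4142,-4.6569,4.4142)
cross product → J_v[:, 1] = (4.6569,-5.4142,0.0000)
J_ω[:, 1] = z_1
entry J[1][1] = -5.4142

-5.414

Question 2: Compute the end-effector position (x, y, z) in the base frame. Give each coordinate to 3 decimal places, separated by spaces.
-8.878 -2.657 7.414

after link 1: o_1 = (-3.4641, 2.0000, 3.0000)
after link 2: o_2 = (-6.4641, 2.0000, 7.0000)
after link 3: o_3 = (-6.4641, 3.0000, 7.0000)
after link 4: o_4 = (-10.3783, -0.5355, 5.9142)
after link 5: o_5 = (-8.8783, -2.6569, 7.4142)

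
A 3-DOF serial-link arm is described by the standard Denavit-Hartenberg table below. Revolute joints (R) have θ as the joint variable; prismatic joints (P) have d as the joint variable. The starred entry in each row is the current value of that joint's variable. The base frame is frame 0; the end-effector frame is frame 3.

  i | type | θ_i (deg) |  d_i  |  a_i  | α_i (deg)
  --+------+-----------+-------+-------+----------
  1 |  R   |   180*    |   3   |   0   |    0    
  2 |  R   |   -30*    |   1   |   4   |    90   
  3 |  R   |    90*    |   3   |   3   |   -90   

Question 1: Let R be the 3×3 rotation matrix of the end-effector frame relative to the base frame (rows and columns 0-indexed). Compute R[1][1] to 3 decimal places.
End-effector y-axis (col 1 of R) = (-0.5000,-0.8660,-0.0000)
R[1][1] = -0.8660

-0.866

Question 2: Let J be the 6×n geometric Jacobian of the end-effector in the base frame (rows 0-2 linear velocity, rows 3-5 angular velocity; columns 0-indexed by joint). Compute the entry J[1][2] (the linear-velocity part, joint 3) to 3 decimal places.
axis z_2 = (0.5000,0.8660,0.0000); lever o_n−o_2 = (1.5000,2.5981,3.0000)
cross product → J_v[:, 2] = (2.5981,-1.5000,0.0000)
J_ω[:, 2] = z_2
entry J[1][2] = -1.5000

-1.500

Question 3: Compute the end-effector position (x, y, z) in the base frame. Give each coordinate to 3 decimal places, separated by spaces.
after link 1: o_1 = (0.0000, 0.0000, 3.0000)
after link 2: o_2 = (-3.4641, 2.0000, 4.0000)
after link 3: o_3 = (-1.9641, 4.5981, 7.0000)

-1.964 4.598 7.000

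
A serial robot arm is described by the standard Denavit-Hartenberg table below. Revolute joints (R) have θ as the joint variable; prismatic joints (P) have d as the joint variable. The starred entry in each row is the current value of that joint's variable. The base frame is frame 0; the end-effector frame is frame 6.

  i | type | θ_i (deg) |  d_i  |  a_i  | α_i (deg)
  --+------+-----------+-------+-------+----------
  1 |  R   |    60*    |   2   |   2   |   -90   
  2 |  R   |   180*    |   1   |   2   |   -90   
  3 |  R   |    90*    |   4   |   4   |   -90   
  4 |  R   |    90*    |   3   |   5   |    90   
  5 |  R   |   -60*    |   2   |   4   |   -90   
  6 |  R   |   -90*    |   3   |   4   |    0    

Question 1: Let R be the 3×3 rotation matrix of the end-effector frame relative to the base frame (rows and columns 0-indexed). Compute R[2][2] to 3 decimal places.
-0.866

End-effector z-axis (col 2 of R) = (0.2500,0.4330,-0.8660)
R[2][2] = -0.8660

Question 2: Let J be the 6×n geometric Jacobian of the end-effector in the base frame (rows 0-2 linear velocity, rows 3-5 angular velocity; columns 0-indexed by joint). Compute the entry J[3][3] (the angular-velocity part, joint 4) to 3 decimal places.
axis z_3 = (0.5000,0.8660,0.0000); lever o_n−o_3 = (5.7141,-2.1029,-9.5981)
cross product → J_v[:, 3] = (-8.3122,4.7990,-6.0000)
J_ω[:, 3] = z_3
entry J[3][3] = 0.5000

0.500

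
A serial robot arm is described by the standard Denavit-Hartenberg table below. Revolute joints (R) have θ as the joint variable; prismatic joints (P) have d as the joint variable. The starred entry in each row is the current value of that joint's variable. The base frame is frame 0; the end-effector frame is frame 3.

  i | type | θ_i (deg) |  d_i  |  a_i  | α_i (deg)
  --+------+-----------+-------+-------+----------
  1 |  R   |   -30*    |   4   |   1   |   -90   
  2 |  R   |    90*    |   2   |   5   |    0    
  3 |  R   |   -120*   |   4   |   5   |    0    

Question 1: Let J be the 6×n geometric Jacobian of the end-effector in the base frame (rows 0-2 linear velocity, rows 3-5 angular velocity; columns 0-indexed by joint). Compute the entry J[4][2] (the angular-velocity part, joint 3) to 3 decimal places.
0.866

axis z_2 = (0.5000,0.8660,0.0000); lever o_n−o_2 = (5.7500,1.2990,2.5000)
cross product → J_v[:, 2] = (2.1651,-1.2500,-4.3301)
J_ω[:, 2] = z_2
entry J[4][2] = 0.8660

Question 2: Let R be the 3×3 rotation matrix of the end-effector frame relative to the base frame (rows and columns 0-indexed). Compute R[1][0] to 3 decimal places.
End-effector x-axis (col 0 of R) = (0.7500,-0.4330,0.5000)
R[1][0] = -0.4330

-0.433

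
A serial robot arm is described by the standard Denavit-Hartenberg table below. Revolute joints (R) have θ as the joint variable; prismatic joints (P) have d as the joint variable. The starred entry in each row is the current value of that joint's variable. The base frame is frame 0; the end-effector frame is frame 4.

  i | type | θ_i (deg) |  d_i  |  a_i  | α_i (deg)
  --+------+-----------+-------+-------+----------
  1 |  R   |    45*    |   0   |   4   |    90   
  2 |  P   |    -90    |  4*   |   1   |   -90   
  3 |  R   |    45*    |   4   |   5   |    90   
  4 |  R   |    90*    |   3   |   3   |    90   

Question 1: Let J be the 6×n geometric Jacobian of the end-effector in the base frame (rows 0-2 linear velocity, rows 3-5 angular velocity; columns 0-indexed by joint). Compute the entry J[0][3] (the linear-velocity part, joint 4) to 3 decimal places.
1.500

axis z_3 = (0.5000,-0.5000,-0.7071); lever o_n−o_3 = (3.6213,0.6213,-2.1213)
cross product → J_v[:, 3] = (1.5000,-1.5000,2.1213)
J_ω[:, 3] = z_3
entry J[0][3] = 1.5000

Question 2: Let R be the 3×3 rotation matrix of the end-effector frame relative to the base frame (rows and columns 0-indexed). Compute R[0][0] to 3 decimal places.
End-effector x-axis (col 0 of R) = (0.7071,0.7071,0.0000)
R[0][0] = 0.7071

0.707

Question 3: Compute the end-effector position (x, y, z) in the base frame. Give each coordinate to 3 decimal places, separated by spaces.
9.607 5.950 -6.657

after link 1: o_1 = (2.8284, 2.8284, 0.0000)
after link 2: o_2 = (5.6569, -0.0000, -1.0000)
after link 3: o_3 = (5.9853, 5.3284, -4.5355)
after link 4: o_4 = (9.6066, 5.9497, -6.6569)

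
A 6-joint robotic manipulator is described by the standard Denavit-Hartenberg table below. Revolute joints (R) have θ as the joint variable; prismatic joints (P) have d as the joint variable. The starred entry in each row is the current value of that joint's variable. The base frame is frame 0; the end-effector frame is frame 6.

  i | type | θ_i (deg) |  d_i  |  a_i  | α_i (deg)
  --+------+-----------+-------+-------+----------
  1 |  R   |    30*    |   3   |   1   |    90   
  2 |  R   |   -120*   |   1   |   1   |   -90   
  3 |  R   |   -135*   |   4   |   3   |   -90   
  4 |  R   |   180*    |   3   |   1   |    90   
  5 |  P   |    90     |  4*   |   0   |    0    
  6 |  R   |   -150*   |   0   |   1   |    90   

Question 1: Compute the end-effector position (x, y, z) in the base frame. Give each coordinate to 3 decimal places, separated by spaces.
2.024 -2.953 1.746

after link 1: o_1 = (0.8660, 0.5000, 3.0000)
after link 2: o_2 = (0.9330, -0.6160, 2.1340)
after link 3: o_3 = (5.9122, -0.1908, 1.9711)
after link 4: o_4 = (5.3946, -2.1226, -0.4784)
after link 5: o_5 = (2.3946, -3.8547, 1.5216)
after link 6: o_6 = (2.0237, -2.9534, 1.7457)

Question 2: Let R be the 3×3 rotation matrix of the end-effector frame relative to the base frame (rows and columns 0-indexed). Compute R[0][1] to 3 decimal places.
-0.750

End-effector y-axis (col 1 of R) = (-0.7500,-0.4330,0.5000)
R[0][1] = -0.7500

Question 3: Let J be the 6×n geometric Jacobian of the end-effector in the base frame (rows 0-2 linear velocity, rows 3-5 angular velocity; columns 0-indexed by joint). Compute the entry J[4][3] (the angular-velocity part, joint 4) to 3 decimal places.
axis z_3 = (0.0474,-0.7891,-0.6124); lever o_n−o_3 = (-3.8885,-2.7627,-0.2253)
cross product → J_v[:, 3] = (-1.5140,2.3919,-3.1995)
J_ω[:, 3] = z_3
entry J[4][3] = -0.7891

-0.789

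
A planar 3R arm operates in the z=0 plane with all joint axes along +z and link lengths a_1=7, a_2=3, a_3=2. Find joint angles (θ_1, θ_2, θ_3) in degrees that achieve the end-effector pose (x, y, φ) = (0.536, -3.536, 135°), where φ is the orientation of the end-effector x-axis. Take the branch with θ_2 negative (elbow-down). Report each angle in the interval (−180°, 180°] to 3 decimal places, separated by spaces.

-44.995 -134.988 -45.018

wrist centre = target − a_3·(cos φ, sin φ) = (1.9502, -4.9502)
cos θ_2 = (28.3079−7²−3²)/(2·7·3) = -0.7070; θ_2 = -134.9876° (elbow-down)
β = atan2(-4.9502,1.9502) = -68.4973°; ψ = atan2(-2.1218,4.8791) = -23.5027°
θ_1 = β − ψ = -44.9946°
θ_3 = φ − θ_1 − θ_2 = -45.0178° (wrapped to (-180°,180°])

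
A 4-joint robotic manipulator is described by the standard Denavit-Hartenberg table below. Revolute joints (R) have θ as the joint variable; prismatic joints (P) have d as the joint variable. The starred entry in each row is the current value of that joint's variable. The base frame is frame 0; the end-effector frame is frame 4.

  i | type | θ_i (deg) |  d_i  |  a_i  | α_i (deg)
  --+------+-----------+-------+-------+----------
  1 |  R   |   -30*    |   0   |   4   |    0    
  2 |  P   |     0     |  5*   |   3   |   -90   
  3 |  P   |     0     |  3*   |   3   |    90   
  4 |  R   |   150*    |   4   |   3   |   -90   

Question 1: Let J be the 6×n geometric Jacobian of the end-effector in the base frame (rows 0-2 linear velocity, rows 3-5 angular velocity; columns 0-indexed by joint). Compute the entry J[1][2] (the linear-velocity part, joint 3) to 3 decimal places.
0.866

prismatic axis z_2 = (0.5000,0.8660,0.0000)
J_v[:, 2] = z_2; J_ω[:, 2] = (0,0,0)
entry J[1][2] = 0.8660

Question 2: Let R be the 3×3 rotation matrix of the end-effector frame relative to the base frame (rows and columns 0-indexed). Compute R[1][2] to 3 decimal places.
-0.500

End-effector z-axis (col 2 of R) = (-0.8660,-0.5000,0.0000)
R[1][2] = -0.5000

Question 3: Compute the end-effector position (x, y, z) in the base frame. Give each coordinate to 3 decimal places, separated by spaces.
after link 1: o_1 = (3.4641, -2.0000, 0.0000)
after link 2: o_2 = (6.0622, -3.5000, 5.0000)
after link 3: o_3 = (10.1603, -2.4019, 5.0000)
after link 4: o_4 = (8.6603, 0.1962, 9.0000)

8.660 0.196 9.000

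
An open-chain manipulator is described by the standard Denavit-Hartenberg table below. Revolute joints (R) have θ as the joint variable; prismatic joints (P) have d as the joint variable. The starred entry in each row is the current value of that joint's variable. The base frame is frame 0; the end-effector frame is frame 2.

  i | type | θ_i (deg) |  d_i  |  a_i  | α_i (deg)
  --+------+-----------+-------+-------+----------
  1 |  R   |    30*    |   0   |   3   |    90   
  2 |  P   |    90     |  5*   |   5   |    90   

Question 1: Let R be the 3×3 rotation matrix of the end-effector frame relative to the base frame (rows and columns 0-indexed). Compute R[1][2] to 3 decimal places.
End-effector z-axis (col 2 of R) = (0.8660,0.5000,-0.0000)
R[1][2] = 0.5000

0.500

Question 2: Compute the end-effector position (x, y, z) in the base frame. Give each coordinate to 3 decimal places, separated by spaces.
after link 1: o_1 = (2.5981, 1.5000, 0.0000)
after link 2: o_2 = (5.0981, -2.8301, 5.0000)

5.098 -2.830 5.000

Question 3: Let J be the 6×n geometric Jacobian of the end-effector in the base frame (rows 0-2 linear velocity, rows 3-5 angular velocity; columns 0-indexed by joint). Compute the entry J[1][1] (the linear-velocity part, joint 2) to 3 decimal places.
-0.866

prismatic axis z_1 = (0.5000,-0.8660,0.0000)
J_v[:, 1] = z_1; J_ω[:, 1] = (0,0,0)
entry J[1][1] = -0.8660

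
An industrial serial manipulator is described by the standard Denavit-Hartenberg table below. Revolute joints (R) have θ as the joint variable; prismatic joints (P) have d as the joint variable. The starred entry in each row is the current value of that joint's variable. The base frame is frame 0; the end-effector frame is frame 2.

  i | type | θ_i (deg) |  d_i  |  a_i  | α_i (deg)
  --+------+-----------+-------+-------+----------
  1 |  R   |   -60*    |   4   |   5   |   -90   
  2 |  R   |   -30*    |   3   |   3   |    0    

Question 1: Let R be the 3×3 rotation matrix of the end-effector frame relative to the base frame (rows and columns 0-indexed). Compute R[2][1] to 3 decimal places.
-0.866

End-effector y-axis (col 1 of R) = (0.2500,-0.4330,-0.8660)
R[2][1] = -0.8660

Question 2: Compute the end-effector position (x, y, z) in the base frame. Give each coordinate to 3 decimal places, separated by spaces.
6.397 -5.080 5.500

after link 1: o_1 = (2.5000, -4.3301, 4.0000)
after link 2: o_2 = (6.3971, -5.0801, 5.5000)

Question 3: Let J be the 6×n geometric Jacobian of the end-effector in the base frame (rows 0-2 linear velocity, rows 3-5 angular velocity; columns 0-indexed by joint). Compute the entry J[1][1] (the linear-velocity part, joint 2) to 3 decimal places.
axis z_1 = (0.8660,0.5000,0.0000); lever o_n−o_1 = (3.8971,-0.7500,1.5000)
cross product → J_v[:, 1] = (0.7500,-1.2990,-2.5981)
J_ω[:, 1] = z_1
entry J[1][1] = -1.2990

-1.299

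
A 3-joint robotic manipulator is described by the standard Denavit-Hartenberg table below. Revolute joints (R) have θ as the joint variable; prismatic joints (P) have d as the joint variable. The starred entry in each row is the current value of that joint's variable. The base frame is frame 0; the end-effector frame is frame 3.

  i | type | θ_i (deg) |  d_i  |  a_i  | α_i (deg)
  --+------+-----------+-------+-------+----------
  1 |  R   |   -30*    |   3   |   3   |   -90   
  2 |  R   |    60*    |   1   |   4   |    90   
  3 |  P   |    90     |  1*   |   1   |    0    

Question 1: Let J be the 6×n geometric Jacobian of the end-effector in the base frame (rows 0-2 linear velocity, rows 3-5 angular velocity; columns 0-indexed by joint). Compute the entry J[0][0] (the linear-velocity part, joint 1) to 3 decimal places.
1.201

axis z_0 = ẑ; lever o_n−o_0 = (6.0801,-1.2010,0.0359)
cross product → J_v[:, 0] = (1.2010,6.0801,-0.0000)
J_ω[:, 0] = z_0
entry J[0][0] = 1.2010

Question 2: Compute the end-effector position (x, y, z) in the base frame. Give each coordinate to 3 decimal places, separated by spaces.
after link 1: o_1 = (2.5981, -1.5000, 3.0000)
after link 2: o_2 = (4.8301, -1.6340, -0.4641)
after link 3: o_3 = (6.0801, -1.2010, 0.0359)

6.080 -1.201 0.036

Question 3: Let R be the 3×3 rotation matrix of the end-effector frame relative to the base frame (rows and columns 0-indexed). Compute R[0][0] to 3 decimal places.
0.500

End-effector x-axis (col 0 of R) = (0.5000,0.8660,-0.0000)
R[0][0] = 0.5000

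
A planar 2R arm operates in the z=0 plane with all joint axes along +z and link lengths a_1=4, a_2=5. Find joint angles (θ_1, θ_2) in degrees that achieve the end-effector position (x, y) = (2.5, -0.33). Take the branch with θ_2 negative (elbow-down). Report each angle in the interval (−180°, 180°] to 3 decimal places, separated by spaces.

90.003 -150.000

cos θ_2 = (6.3589−4²−5²)/(2·4·5) = -0.8660; θ_2 = -150.0002° (elbow-down)
β = atan2(-0.3300,2.5000) = -7.5196°; ψ = atan2(-2.5000,-0.3301) = -97.5227°
θ_1 = β − ψ = 90.0032°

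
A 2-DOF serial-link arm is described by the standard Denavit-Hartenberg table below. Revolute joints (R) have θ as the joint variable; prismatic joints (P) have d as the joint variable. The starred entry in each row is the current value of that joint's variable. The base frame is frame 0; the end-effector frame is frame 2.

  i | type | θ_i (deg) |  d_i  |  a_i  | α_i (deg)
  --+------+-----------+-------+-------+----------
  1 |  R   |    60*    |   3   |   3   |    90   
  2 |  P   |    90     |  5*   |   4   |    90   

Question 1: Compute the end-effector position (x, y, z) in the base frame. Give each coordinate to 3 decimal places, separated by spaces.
5.830 0.098 7.000

after link 1: o_1 = (1.5000, 2.5981, 3.0000)
after link 2: o_2 = (5.8301, 0.0981, 7.0000)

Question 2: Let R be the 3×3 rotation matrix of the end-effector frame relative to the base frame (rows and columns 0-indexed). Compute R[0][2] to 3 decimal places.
0.500

End-effector z-axis (col 2 of R) = (0.5000,0.8660,-0.0000)
R[0][2] = 0.5000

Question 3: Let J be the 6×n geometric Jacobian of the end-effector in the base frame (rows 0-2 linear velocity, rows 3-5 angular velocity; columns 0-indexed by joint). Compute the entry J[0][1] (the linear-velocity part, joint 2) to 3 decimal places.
0.866

prismatic axis z_1 = (0.8660,-0.5000,0.0000)
J_v[:, 1] = z_1; J_ω[:, 1] = (0,0,0)
entry J[0][1] = 0.8660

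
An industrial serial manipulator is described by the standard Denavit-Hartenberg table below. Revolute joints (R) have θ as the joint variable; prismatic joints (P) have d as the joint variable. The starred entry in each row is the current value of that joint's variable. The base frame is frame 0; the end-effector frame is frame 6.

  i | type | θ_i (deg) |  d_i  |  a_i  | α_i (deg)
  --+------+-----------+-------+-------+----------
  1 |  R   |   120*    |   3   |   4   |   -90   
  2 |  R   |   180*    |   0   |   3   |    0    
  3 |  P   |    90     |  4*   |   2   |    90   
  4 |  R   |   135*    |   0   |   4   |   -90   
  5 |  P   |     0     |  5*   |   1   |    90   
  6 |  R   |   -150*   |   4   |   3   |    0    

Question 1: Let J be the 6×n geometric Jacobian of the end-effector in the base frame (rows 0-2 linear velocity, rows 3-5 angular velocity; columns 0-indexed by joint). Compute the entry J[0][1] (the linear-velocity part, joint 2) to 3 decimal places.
axis z_1 = (-0.8660,-0.5000,0.0000); lever o_n−o_1 = (0.7083,-7.6739,-2.1733)
cross product → J_v[:, 1] = (1.0866,-1.8821,7.0000)
J_ω[:, 1] = z_1
entry J[0][1] = 1.0866

1.087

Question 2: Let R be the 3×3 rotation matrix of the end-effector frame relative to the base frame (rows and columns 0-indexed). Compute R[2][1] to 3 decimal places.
0.259

End-effector y-axis (col 1 of R) = (-0.8365,-0.4830,0.2588)
R[2][1] = 0.2588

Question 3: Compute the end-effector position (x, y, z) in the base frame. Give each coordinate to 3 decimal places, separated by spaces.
after link 1: o_1 = (-2.0000, 3.4641, 3.0000)
after link 2: o_2 = (-0.5000, 0.8660, 3.0000)
after link 3: o_3 = (-3.9641, -1.1340, 5.0000)
after link 4: o_4 = (-6.4136, -2.5482, 2.1716)
after link 5: o_5 = (-3.9641, -1.1340, -2.0711)
after link 6: o_6 = (-1.2917, -4.2098, 0.8267)

-1.292 -4.210 0.827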